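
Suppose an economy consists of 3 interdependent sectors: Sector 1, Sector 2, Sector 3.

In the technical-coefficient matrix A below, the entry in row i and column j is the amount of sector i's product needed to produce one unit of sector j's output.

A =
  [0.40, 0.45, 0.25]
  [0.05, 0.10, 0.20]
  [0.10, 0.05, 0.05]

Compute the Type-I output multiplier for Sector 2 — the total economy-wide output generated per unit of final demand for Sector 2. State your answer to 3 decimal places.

I − A =
  [   0.60    -0.45    -0.25]
  [  -0.05     0.90    -0.20]
  [  -0.10    -0.05     0.95]
Cofactors of I−A, C_ij = (−1)^(i+j)·(minor ij) (rows/columns in the sector order above):
  C_11 = (0.90)(0.95) − (-0.20)(-0.05) = 0.8450
  C_12 = −[(-0.05)(0.95) − (-0.20)(-0.10)] = 0.0675
  C_13 = (-0.05)(-0.05) − (0.90)(-0.10) = 0.0925
  C_21 = −[(-0.45)(0.95) − (-0.25)(-0.05)] = 0.4400
  C_22 = (0.60)(0.95) − (-0.25)(-0.10) = 0.5450
  C_23 = −[(0.60)(-0.05) − (-0.45)(-0.10)] = 0.0750
  C_31 = (-0.45)(-0.20) − (-0.25)(0.90) = 0.3150
  C_32 = −[(0.60)(-0.20) − (-0.25)(-0.05)] = 0.1325
  C_33 = (0.60)(0.90) − (-0.45)(-0.05) = 0.5175
det(I−A) = Σ_j (I−A)_1j·C_1j = (0.60)(0.8450) + (-0.45)(0.0675) + (-0.25)(0.0925) = 0.4535
adj(I−A) = Cᵀ =
  [ 0.8450   0.4400   0.3150]
  [ 0.0675   0.5450   0.1325]
  [ 0.0925   0.0750   0.5175]
(I − A)⁻¹ = adj(I−A) / det(I−A) ≈
  [   1.8633     0.9702     0.6946]
  [   0.1488     1.2018     0.2922]
  [   0.2040     0.1654     1.1411]
The output multiplier for sector j is the column-j sum of the Leontief inverse (I − A)⁻¹ = adj(I−A) / det(I−A).
Column 2 of adj(I−A): (0.4400, 0.5450, 0.0750); det(I−A) = 0.4535.
m_2 = (0.4400 + 0.5450 + 0.0750) / 0.4535 = 1.06 / 0.4535 ≈ 2.337.

m_2 = 2.337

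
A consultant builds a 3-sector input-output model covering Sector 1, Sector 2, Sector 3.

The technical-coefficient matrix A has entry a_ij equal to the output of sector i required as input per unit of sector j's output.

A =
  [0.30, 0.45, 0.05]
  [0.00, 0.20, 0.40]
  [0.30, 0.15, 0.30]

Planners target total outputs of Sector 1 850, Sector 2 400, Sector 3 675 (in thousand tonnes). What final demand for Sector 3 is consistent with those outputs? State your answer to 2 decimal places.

I − A =
  [   0.70    -0.45    -0.05]
  [   0.00     0.80    -0.40]
  [  -0.30    -0.15     0.70]
d = (I − A) x:
  d_1 = (+0.70)·850 + (-0.45)·400 + (-0.05)·675 = 381.25
  d_2 = (+0.00)·850 + (+0.80)·400 + (-0.40)·675 = 50.00
  d_3 = (-0.30)·850 + (-0.15)·400 + (+0.70)·675 = 157.50

d_3 = 157.50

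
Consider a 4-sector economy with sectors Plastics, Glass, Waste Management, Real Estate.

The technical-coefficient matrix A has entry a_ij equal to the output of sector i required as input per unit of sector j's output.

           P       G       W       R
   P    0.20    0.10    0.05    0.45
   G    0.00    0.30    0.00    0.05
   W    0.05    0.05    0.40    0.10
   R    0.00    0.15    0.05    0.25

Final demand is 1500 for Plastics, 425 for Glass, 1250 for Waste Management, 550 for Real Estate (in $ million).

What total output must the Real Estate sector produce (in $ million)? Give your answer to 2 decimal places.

I − A =
  [   0.80    -0.10    -0.05    -0.45]
  [   0.00     0.70     0.00    -0.05]
  [  -0.05    -0.05     0.60    -0.10]
  [   0.00    -0.15    -0.05     0.75]
Compute the cofactors C_ij = (−1)^(i+j)·(3×3 minor ij) of I−A; the adjugate is their transpose:
adj(I−A) = Cᵀ =
  [ 0.306875   0.088750   0.041875   0.195625]
  [ 0.000125   0.353000   0.002000   0.023875]
  [ 0.025875   0.049125   0.414000   0.074000]
  [ 0.001750   0.073875   0.028000   0.334250]
det(I−A) = Σ_j (I−A)_1j·C_1j = (0.80)(0.306875) + (-0.10)(0.000125) + (-0.05)(0.025875) + (-0.45)(0.001750) = 0.24340625
(I − A)⁻¹ = adj(I−A) / det(I−A) ≈
  [   1.2608     0.3646     0.1720     0.8037]
  [   0.0005     1.4503     0.0082     0.0981]
  [   0.1063     0.2018     1.7009     0.3040]
  [   0.0072     0.3035     0.1150     1.3732]
x = (I − A)⁻¹ d = adj(I−A)·d / det(I−A), with det(I−A) = 0.24340625:
  x_P = (0.306875·1500 + 0.088750·425 + 0.041875·1250 + 0.195625·550) / 0.24340625 = 657.96875 / 0.24340625 ≈ 2703.17
  x_G = (0.000125·1500 + 0.353000·425 + 0.002000·1250 + 0.023875·550) / 0.24340625 = 165.84375 / 0.24340625 ≈ 681.35
  x_W = (0.025875·1500 + 0.049125·425 + 0.414000·1250 + 0.074000·550) / 0.24340625 = 617.890625 / 0.24340625 ≈ 2538.52
  x_R = (0.001750·1500 + 0.073875·425 + 0.028000·1250 + 0.334250·550) / 0.24340625 = 252.859375 / 0.24340625 ≈ 1038.84

x_R = 1038.84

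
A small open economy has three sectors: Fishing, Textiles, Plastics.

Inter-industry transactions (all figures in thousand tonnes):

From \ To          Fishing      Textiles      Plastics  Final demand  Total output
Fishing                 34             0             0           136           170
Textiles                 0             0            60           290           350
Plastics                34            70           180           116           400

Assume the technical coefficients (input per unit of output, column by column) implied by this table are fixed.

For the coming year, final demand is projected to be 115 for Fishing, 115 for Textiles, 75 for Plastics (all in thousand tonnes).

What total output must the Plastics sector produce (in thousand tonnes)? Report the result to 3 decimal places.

Technical coefficients a_ij = z_ij / X_j:
  a_FF = 34/170 = 0.20, a_TF = 0/170 = 0.00, a_PF = 34/170 = 0.20
  a_FT = 0/350 = 0.00, a_TT = 0/350 = 0.00, a_PT = 70/350 = 0.20
  a_FP = 0/400 = 0.00, a_TP = 60/400 = 0.15, a_PP = 180/400 = 0.45
I − A =
  [   0.80     0.00     0.00]
  [   0.00     1.00    -0.15]
  [  -0.20    -0.20     0.55]
Cofactors of I−A, C_ij = (−1)^(i+j)·(minor ij) (rows/columns in the sector order above):
  C_11 = (1.00)(0.55) − (-0.15)(-0.20) = 0.5200
  C_12 = −[(0.00)(0.55) − (-0.15)(-0.20)] = 0.0300
  C_13 = (0.00)(-0.20) − (1.00)(-0.20) = 0.2000
  C_21 = −[(0.00)(0.55) − (0.00)(-0.20)] = 0.0000
  C_22 = (0.80)(0.55) − (0.00)(-0.20) = 0.4400
  C_23 = −[(0.80)(-0.20) − (0.00)(-0.20)] = 0.1600
  C_31 = (0.00)(-0.15) − (0.00)(1.00) = 0.0000
  C_32 = −[(0.80)(-0.15) − (0.00)(0.00)] = 0.1200
  C_33 = (0.80)(1.00) − (0.00)(0.00) = 0.8000
det(I−A) = Σ_j (I−A)_1j·C_1j = (0.80)(0.5200) + (0.00)(0.0300) + (0.00)(0.2000) = 0.4160
adj(I−A) = Cᵀ =
  [ 0.5200   0.0000   0.0000]
  [ 0.0300   0.4400   0.1200]
  [ 0.2000   0.1600   0.8000]
(I − A)⁻¹ = adj(I−A) / det(I−A) ≈
  [   1.2500     0.0000     0.0000]
  [   0.0721     1.0577     0.2885]
  [   0.4808     0.3846     1.9231]
x = (I − A)⁻¹ d = adj(I−A)·d / det(I−A), with det(I−A) = 0.4160:
  x_F = (0.5200·115 + 0.0000·115 + 0.0000·75) / 0.4160 = 59.80 / 0.4160 = 143.750
  x_T = (0.0300·115 + 0.4400·115 + 0.1200·75) / 0.4160 = 63.05 / 0.4160 ≈ 151.563
  x_P = (0.2000·115 + 0.1600·115 + 0.8000·75) / 0.4160 = 101.40 / 0.4160 = 243.750

x_P = 243.750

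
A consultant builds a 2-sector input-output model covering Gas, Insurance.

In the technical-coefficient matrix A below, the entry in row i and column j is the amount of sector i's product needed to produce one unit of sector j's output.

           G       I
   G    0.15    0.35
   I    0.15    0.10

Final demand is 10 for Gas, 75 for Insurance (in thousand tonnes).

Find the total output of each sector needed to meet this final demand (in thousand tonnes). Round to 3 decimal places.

x_G = 49.474, x_I = 91.579

I − A =
  [   0.85    -0.35]
  [  -0.15     0.90]
det(I−A) = (0.85)(0.90) − (-0.35)(-0.15) = 0.7125
adj(I−A) = [[0.90, 0.35], [0.15, 0.85]]
(I − A)⁻¹ = adj(I−A) / det(I−A) ≈
  [   1.2632     0.4912]
  [   0.2105     1.1930]
x = (I − A)⁻¹ d = adj(I−A)·d / det(I−A), with det(I−A) = 0.7125:
  x_G = (0.90·10 + 0.35·75) / 0.7125 = 35.25 / 0.7125 ≈ 49.474
  x_I = (0.15·10 + 0.85·75) / 0.7125 = 65.25 / 0.7125 ≈ 91.579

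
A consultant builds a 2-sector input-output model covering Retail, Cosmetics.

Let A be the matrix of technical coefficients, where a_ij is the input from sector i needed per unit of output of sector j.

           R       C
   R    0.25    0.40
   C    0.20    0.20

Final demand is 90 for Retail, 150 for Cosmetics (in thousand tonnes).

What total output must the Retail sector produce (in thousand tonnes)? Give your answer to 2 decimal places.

x_R = 253.85

I − A =
  [   0.75    -0.40]
  [  -0.20     0.80]
det(I−A) = (0.75)(0.80) − (-0.40)(-0.20) = 0.5200
adj(I−A) = [[0.80, 0.40], [0.20, 0.75]]
(I − A)⁻¹ = adj(I−A) / det(I−A) ≈
  [   1.5385     0.7692]
  [   0.3846     1.4423]
x = (I − A)⁻¹ d = adj(I−A)·d / det(I−A), with det(I−A) = 0.5200:
  x_R = (0.80·90 + 0.40·150) / 0.5200 = 132.00 / 0.5200 ≈ 253.85
  x_C = (0.20·90 + 0.75·150) / 0.5200 = 130.50 / 0.5200 ≈ 250.96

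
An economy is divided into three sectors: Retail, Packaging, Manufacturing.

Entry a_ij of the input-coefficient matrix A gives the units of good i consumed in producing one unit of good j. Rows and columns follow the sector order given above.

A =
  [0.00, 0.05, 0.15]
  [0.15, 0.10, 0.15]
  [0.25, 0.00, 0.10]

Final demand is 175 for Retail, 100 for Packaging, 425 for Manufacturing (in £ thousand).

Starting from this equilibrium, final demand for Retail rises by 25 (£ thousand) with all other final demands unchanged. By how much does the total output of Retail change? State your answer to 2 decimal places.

I − A =
  [   1.00    -0.05    -0.15]
  [  -0.15     0.90    -0.15]
  [  -0.25     0.00     0.90]
Cofactors of I−A, C_ij = (−1)^(i+j)·(minor ij) (rows/columns in the sector order above):
  C_11 = (0.90)(0.90) − (-0.15)(0.00) = 0.8100
  C_12 = −[(-0.15)(0.90) − (-0.15)(-0.25)] = 0.1725
  C_13 = (-0.15)(0.00) − (0.90)(-0.25) = 0.2250
  C_21 = −[(-0.05)(0.90) − (-0.15)(0.00)] = 0.0450
  C_22 = (1.00)(0.90) − (-0.15)(-0.25) = 0.8625
  C_23 = −[(1.00)(0.00) − (-0.05)(-0.25)] = 0.0125
  C_31 = (-0.05)(-0.15) − (-0.15)(0.90) = 0.1425
  C_32 = −[(1.00)(-0.15) − (-0.15)(-0.15)] = 0.1725
  C_33 = (1.00)(0.90) − (-0.05)(-0.15) = 0.8925
det(I−A) = Σ_j (I−A)_1j·C_1j = (1.00)(0.8100) + (-0.05)(0.1725) + (-0.15)(0.2250) = 0.767625
adj(I−A) = Cᵀ =
  [ 0.8100   0.0450   0.1425]
  [ 0.1725   0.8625   0.1725]
  [ 0.2250   0.0125   0.8925]
(I − A)⁻¹ = adj(I−A) / det(I−A) ≈
  [   1.0552     0.0586     0.1856]
  [   0.2247     1.1236     0.2247]
  [   0.2931     0.0163     1.1627]
Δx = (I − A)⁻¹ Δd with Δd having +25 in the Retail component and 0 elsewhere.
So Δx_R = L_RR · (+25), where L_RR = adj(I−A)_RR / det(I−A) = 0.8100 / 0.767625.
Δx_R = 0.8100 × (+25) / 0.767625 = 20.25 / 0.767625 ≈ 26.38.

Δx_R = 26.38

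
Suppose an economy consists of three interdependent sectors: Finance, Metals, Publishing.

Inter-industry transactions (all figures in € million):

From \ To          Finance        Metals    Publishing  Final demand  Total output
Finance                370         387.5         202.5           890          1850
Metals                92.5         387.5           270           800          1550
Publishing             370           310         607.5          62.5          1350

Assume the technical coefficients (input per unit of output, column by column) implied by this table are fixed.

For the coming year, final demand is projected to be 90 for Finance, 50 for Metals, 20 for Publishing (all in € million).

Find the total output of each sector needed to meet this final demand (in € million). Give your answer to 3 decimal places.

x_F = 175.596, x_M = 116.383, x_P = 142.538

Technical coefficients a_ij = z_ij / X_j:
  a_FF = 370/1850 = 0.20, a_MF = 92.5/1850 = 0.05, a_PF = 370/1850 = 0.20
  a_FM = 387.5/1550 = 0.25, a_MM = 387.5/1550 = 0.25, a_PM = 310/1550 = 0.20
  a_FP = 202.5/1350 = 0.15, a_MP = 270/1350 = 0.20, a_PP = 607.5/1350 = 0.45
I − A =
  [   0.80    -0.25    -0.15]
  [  -0.05     0.75    -0.20]
  [  -0.20    -0.20     0.55]
Cofactors of I−A, C_ij = (−1)^(i+j)·(minor ij) (rows/columns in the sector order above):
  C_11 = (0.75)(0.55) − (-0.20)(-0.20) = 0.3725
  C_12 = −[(-0.05)(0.55) − (-0.20)(-0.20)] = 0.0675
  C_13 = (-0.05)(-0.20) − (0.75)(-0.20) = 0.1600
  C_21 = −[(-0.25)(0.55) − (-0.15)(-0.20)] = 0.1675
  C_22 = (0.80)(0.55) − (-0.15)(-0.20) = 0.4100
  C_23 = −[(0.80)(-0.20) − (-0.25)(-0.20)] = 0.2100
  C_31 = (-0.25)(-0.20) − (-0.15)(0.75) = 0.1625
  C_32 = −[(0.80)(-0.20) − (-0.15)(-0.05)] = 0.1675
  C_33 = (0.80)(0.75) − (-0.25)(-0.05) = 0.5875
det(I−A) = Σ_j (I−A)_1j·C_1j = (0.80)(0.3725) + (-0.25)(0.0675) + (-0.15)(0.1600) = 0.257125
adj(I−A) = Cᵀ =
  [ 0.3725   0.1675   0.1625]
  [ 0.0675   0.4100   0.1675]
  [ 0.1600   0.2100   0.5875]
(I − A)⁻¹ = adj(I−A) / det(I−A) ≈
  [   1.4487     0.6514     0.6320]
  [   0.2625     1.5946     0.6514]
  [   0.6223     0.8167     2.2849]
x = (I − A)⁻¹ d = adj(I−A)·d / det(I−A), with det(I−A) = 0.257125:
  x_F = (0.3725·90 + 0.1675·50 + 0.1625·20) / 0.257125 = 45.15 / 0.257125 ≈ 175.596
  x_M = (0.0675·90 + 0.4100·50 + 0.1675·20) / 0.257125 = 29.925 / 0.257125 ≈ 116.383
  x_P = (0.1600·90 + 0.2100·50 + 0.5875·20) / 0.257125 = 36.65 / 0.257125 ≈ 142.538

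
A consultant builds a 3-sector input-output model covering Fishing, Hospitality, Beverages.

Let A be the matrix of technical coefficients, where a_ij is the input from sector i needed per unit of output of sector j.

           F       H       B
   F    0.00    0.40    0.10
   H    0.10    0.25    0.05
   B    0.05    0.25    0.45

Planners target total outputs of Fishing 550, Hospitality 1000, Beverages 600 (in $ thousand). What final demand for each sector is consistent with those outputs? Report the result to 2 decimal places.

d_F = 90.00, d_H = 665.00, d_B = 52.50

I − A =
  [   1.00    -0.40    -0.10]
  [  -0.10     0.75    -0.05]
  [  -0.05    -0.25     0.55]
d = (I − A) x:
  d_F = (+1.00)·550 + (-0.40)·1000 + (-0.10)·600 = 90.00
  d_H = (-0.10)·550 + (+0.75)·1000 + (-0.05)·600 = 665.00
  d_B = (-0.05)·550 + (-0.25)·1000 + (+0.55)·600 = 52.50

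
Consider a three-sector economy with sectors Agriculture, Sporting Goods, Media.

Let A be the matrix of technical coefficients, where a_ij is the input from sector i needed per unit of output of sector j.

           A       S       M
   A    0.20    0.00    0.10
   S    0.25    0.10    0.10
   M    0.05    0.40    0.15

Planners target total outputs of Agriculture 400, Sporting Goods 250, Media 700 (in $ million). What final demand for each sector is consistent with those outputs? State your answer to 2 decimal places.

d_A = 250.00, d_S = 55.00, d_M = 475.00

I − A =
  [   0.80     0.00    -0.10]
  [  -0.25     0.90    -0.10]
  [  -0.05    -0.40     0.85]
d = (I − A) x:
  d_A = (+0.80)·400 + (+0.00)·250 + (-0.10)·700 = 250.00
  d_S = (-0.25)·400 + (+0.90)·250 + (-0.10)·700 = 55.00
  d_M = (-0.05)·400 + (-0.40)·250 + (+0.85)·700 = 475.00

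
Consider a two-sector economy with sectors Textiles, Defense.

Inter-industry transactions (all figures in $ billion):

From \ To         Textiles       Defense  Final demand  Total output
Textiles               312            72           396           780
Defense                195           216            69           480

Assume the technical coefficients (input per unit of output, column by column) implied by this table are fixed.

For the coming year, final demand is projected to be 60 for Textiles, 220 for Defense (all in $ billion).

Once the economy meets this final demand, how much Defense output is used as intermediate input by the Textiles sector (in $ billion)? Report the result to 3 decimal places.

Technical coefficients a_ij = z_ij / X_j:
  a_TT = 312/780 = 0.40, a_DT = 195/780 = 0.25
  a_TD = 72/480 = 0.15, a_DD = 216/480 = 0.45
I − A =
  [   0.60    -0.15]
  [  -0.25     0.55]
det(I−A) = (0.60)(0.55) − (-0.15)(-0.25) = 0.2925
adj(I−A) = [[0.55, 0.15], [0.25, 0.60]]
(I − A)⁻¹ = adj(I−A) / det(I−A) ≈
  [   1.8803     0.5128]
  [   0.8547     2.0513]
First solve x = (I − A)⁻¹ d = adj(I−A)·d / det(I−A); in particular x_T = (0.55·60 + 0.15·220) / 0.2925 = 66.00 / 0.2925 ≈ 225.64103.
Intermediate flow from D to T: z_DT = a_DT · x_T = 0.25 × 66.00 / 0.2925 = 16.50 / 0.2925 ≈ 56.410.

z_DT = 56.410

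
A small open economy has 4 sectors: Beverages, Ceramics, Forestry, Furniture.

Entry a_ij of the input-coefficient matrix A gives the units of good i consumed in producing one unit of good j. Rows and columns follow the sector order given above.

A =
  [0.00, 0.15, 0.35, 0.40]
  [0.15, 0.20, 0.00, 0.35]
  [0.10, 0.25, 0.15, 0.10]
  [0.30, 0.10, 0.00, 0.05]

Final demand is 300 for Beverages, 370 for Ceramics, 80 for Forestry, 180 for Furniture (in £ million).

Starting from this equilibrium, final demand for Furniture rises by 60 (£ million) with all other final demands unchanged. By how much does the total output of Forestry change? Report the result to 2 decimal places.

Δx_3 = 29.52

I − A =
  [   1.00    -0.15    -0.35    -0.40]
  [  -0.15     0.80     0.00    -0.35]
  [  -0.10    -0.25     0.85    -0.10]
  [  -0.30    -0.10     0.00     0.95]
Compute the cofactors C_ij = (−1)^(i+j)·(3×3 minor ij) of I−A; the adjugate is their transpose:
adj(I−A) = Cᵀ =
  [ 0.616250   0.241750   0.253750   0.375250]
  [ 0.210375   0.661750   0.086625   0.341500]
  [ 0.159875   0.240250   0.585875   0.217500]
  [ 0.216750   0.146000   0.089250   0.619750]
det(I−A) = Σ_j (I−A)_1j·C_1j = (1.00)(0.616250) + (-0.15)(0.210375) + (-0.35)(0.159875) + (-0.40)(0.216750) = 0.4420375
(I − A)⁻¹ = adj(I−A) / det(I−A) ≈
  [   1.3941     0.5469     0.5740     0.8489]
  [   0.4759     1.4970     0.1960     0.7726]
  [   0.3617     0.5435     1.3254     0.4920]
  [   0.4903     0.3303     0.2019     1.4020]
Δx = (I − A)⁻¹ Δd with Δd having +60 in the Furniture component and 0 elsewhere.
So Δx_3 = L_34 · (+60), where L_34 = adj(I−A)_34 / det(I−A) = 0.217500 / 0.4420375.
Δx_3 = 0.217500 × (+60) / 0.4420375 = 13.05 / 0.4420375 ≈ 29.52.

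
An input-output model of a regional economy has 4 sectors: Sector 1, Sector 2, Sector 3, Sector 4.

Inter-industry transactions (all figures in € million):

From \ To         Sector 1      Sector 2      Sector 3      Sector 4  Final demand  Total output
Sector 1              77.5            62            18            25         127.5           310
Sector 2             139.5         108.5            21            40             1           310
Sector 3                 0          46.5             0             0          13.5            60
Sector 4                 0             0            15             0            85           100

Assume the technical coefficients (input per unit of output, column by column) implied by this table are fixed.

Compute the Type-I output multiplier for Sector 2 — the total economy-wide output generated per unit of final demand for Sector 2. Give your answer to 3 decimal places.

m_2 = 3.551

Technical coefficients a_ij = z_ij / X_j:
  a_11 = 77.5/310 = 0.25, a_21 = 139.5/310 = 0.45, a_31 = 0/310 = 0.00, a_41 = 0/310 = 0.00
  a_12 = 62/310 = 0.20, a_22 = 108.5/310 = 0.35, a_32 = 46.5/310 = 0.15, a_42 = 0/310 = 0.00
  a_13 = 18/60 = 0.30, a_23 = 21/60 = 0.35, a_33 = 0/60 = 0.00, a_43 = 15/60 = 0.25
  a_14 = 25/100 = 0.25, a_24 = 40/100 = 0.40, a_34 = 0/100 = 0.00, a_44 = 0/100 = 0.00
I − A =
  [   0.75    -0.20    -0.30    -0.25]
  [  -0.45     0.65    -0.35    -0.40]
  [   0.00    -0.15     1.00     0.00]
  [   0.00     0.00    -0.25     1.00]
Compute the cofactors C_ij = (−1)^(i+j)·(3×3 minor ij) of I−A; the adjugate is their transpose:
adj(I−A) = Cᵀ =
  [ 0.582500   0.254375   0.325625   0.247375]
  [ 0.450000   0.750000   0.500625   0.412500]
  [ 0.067500   0.112500   0.397500   0.061875]
  [ 0.016875   0.028125   0.099375   0.337875]
det(I−A) = Σ_j (I−A)_1j·C_1j = (0.75)(0.582500) + (-0.20)(0.450000) + (-0.30)(0.067500) + (-0.25)(0.016875) = 0.32240625
(I − A)⁻¹ = adj(I−A) / det(I−A) ≈
  [   1.8067     0.7890     1.0100     0.7673]
  [   1.3958     2.3263     1.5528     1.2794]
  [   0.2094     0.3489     1.2329     0.1919]
  [   0.0523     0.0872     0.3082     1.0480]
The output multiplier for sector j is the column-j sum of the Leontief inverse (I − A)⁻¹ = adj(I−A) / det(I−A).
Column 2 of adj(I−A): (0.254375, 0.750000, 0.112500, 0.028125); det(I−A) = 0.32240625.
m_2 = (0.254375 + 0.750000 + 0.112500 + 0.028125) / 0.32240625 = 1.145 / 0.32240625 ≈ 3.551.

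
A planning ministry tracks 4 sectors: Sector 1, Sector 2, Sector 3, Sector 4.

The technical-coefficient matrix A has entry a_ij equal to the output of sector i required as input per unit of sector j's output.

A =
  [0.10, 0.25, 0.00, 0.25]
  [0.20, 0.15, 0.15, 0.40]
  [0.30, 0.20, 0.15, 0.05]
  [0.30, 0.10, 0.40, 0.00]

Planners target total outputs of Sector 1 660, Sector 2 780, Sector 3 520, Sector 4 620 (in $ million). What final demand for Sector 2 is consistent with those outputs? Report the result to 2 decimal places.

d_2 = 205.00

I − A =
  [   0.90    -0.25     0.00    -0.25]
  [  -0.20     0.85    -0.15    -0.40]
  [  -0.30    -0.20     0.85    -0.05]
  [  -0.30    -0.10    -0.40     1.00]
d = (I − A) x:
  d_1 = (+0.90)·660 + (-0.25)·780 + (+0.00)·520 + (-0.25)·620 = 244.00
  d_2 = (-0.20)·660 + (+0.85)·780 + (-0.15)·520 + (-0.40)·620 = 205.00
  d_3 = (-0.30)·660 + (-0.20)·780 + (+0.85)·520 + (-0.05)·620 = 57.00
  d_4 = (-0.30)·660 + (-0.10)·780 + (-0.40)·520 + (+1.00)·620 = 136.00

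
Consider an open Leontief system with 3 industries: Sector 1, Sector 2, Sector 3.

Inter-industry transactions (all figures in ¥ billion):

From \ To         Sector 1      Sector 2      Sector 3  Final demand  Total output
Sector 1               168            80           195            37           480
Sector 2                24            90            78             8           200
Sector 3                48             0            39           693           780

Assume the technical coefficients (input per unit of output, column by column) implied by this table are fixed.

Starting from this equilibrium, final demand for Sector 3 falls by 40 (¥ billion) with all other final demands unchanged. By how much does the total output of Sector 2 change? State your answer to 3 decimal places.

Δx_2 = -10.235

Technical coefficients a_ij = z_ij / X_j:
  a_11 = 168/480 = 0.35, a_21 = 24/480 = 0.05, a_31 = 48/480 = 0.10
  a_12 = 80/200 = 0.40, a_22 = 90/200 = 0.45, a_32 = 0/200 = 0.00
  a_13 = 195/780 = 0.25, a_23 = 78/780 = 0.10, a_33 = 39/780 = 0.05
I − A =
  [   0.65    -0.40    -0.25]
  [  -0.05     0.55    -0.10]
  [  -0.10     0.00     0.95]
Cofactors of I−A, C_ij = (−1)^(i+j)·(minor ij) (rows/columns in the sector order above):
  C_11 = (0.55)(0.95) − (-0.10)(0.00) = 0.5225
  C_12 = −[(-0.05)(0.95) − (-0.10)(-0.10)] = 0.0575
  C_13 = (-0.05)(0.00) − (0.55)(-0.10) = 0.0550
  C_21 = −[(-0.40)(0.95) − (-0.25)(0.00)] = 0.3800
  C_22 = (0.65)(0.95) − (-0.25)(-0.10) = 0.5925
  C_23 = −[(0.65)(0.00) − (-0.40)(-0.10)] = 0.0400
  C_31 = (-0.40)(-0.10) − (-0.25)(0.55) = 0.1775
  C_32 = −[(0.65)(-0.10) − (-0.25)(-0.05)] = 0.0775
  C_33 = (0.65)(0.55) − (-0.40)(-0.05) = 0.3375
det(I−A) = Σ_j (I−A)_1j·C_1j = (0.65)(0.5225) + (-0.40)(0.0575) + (-0.25)(0.0550) = 0.302875
adj(I−A) = Cᵀ =
  [ 0.5225   0.3800   0.1775]
  [ 0.0575   0.5925   0.0775]
  [ 0.0550   0.0400   0.3375]
(I − A)⁻¹ = adj(I−A) / det(I−A) ≈
  [   1.7251     1.2546     0.5861]
  [   0.1898     1.9563     0.2559]
  [   0.1816     0.1321     1.1143]
Δx = (I − A)⁻¹ Δd with Δd having -40 in the Sector 3 component and 0 elsewhere.
So Δx_2 = L_23 · (-40), where L_23 = adj(I−A)_23 / det(I−A) = 0.0775 / 0.302875.
Δx_2 = 0.0775 × (-40) / 0.302875 = -3.10 / 0.302875 ≈ -10.235.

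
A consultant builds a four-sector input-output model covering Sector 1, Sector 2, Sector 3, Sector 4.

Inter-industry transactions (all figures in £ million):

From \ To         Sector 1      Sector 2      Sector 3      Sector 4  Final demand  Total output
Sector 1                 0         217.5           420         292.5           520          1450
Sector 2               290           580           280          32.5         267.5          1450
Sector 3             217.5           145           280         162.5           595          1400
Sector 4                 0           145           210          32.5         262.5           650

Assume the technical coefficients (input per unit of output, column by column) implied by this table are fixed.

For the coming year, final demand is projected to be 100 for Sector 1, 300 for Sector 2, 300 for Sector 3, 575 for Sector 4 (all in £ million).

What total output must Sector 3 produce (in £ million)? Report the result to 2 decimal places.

x_3 = 992.28

Technical coefficients a_ij = z_ij / X_j:
  a_11 = 0/1450 = 0.00, a_21 = 290/1450 = 0.20, a_31 = 217.5/1450 = 0.15, a_41 = 0/1450 = 0.00
  a_12 = 217.5/1450 = 0.15, a_22 = 580/1450 = 0.40, a_32 = 145/1450 = 0.10, a_42 = 145/1450 = 0.10
  a_13 = 420/1400 = 0.30, a_23 = 280/1400 = 0.20, a_33 = 280/1400 = 0.20, a_43 = 210/1400 = 0.15
  a_14 = 292.5/650 = 0.45, a_24 = 32.5/650 = 0.05, a_34 = 162.5/650 = 0.25, a_44 = 32.5/650 = 0.05
I − A =
  [   1.00    -0.15    -0.30    -0.45]
  [  -0.20     0.60    -0.20    -0.05]
  [  -0.15    -0.10     0.80    -0.25]
  [   0.00    -0.10    -0.15     0.95]
Compute the cofactors C_ij = (−1)^(i+j)·(3×3 minor ij) of I−A; the adjugate is their transpose:
adj(I−A) = Cᵀ =
  [ 0.404750   0.187125   0.248625   0.267000]
  [ 0.174125   0.669625   0.268000   0.188250]
  [ 0.108750   0.148125   0.527500   0.198125]
  [ 0.035500   0.093875   0.111500   0.398500]
det(I−A) = Σ_j (I−A)_1j·C_1j = (1.00)(0.404750) + (-0.15)(0.174125) + (-0.30)(0.108750) + (-0.45)(0.035500) = 0.33003125
(I − A)⁻¹ = adj(I−A) / det(I−A) ≈
  [   1.2264     0.5670     0.7533     0.8090]
  [   0.5276     2.0290     0.8120     0.5704]
  [   0.3295     0.4488     1.5983     0.6003]
  [   0.1076     0.2844     0.3378     1.2075]
x = (I − A)⁻¹ d = adj(I−A)·d / det(I−A), with det(I−A) = 0.33003125:
  x_1 = (0.404750·100 + 0.187125·300 + 0.248625·300 + 0.267000·575) / 0.33003125 = 324.725 / 0.33003125 ≈ 983.92
  x_2 = (0.174125·100 + 0.669625·300 + 0.268000·300 + 0.188250·575) / 0.33003125 = 406.94375 / 0.33003125 ≈ 1233.05
  x_3 = (0.108750·100 + 0.148125·300 + 0.527500·300 + 0.198125·575) / 0.33003125 = 327.484375 / 0.33003125 ≈ 992.28
  x_4 = (0.035500·100 + 0.093875·300 + 0.111500·300 + 0.398500·575) / 0.33003125 = 294.30 / 0.33003125 ≈ 891.73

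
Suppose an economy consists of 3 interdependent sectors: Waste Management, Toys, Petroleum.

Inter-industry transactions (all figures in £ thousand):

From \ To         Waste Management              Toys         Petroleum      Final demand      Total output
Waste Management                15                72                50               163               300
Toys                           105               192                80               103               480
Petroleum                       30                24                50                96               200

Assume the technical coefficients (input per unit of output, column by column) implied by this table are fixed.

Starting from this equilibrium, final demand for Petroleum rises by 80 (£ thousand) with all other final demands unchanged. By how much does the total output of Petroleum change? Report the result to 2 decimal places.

Δx_P = 120.44

Technical coefficients a_ij = z_ij / X_j:
  a_WW = 15/300 = 0.05, a_TW = 105/300 = 0.35, a_PW = 30/300 = 0.10
  a_WT = 72/480 = 0.15, a_TT = 192/480 = 0.40, a_PT = 24/480 = 0.05
  a_WP = 50/200 = 0.25, a_TP = 80/200 = 0.40, a_PP = 50/200 = 0.25
I − A =
  [   0.95    -0.15    -0.25]
  [  -0.35     0.60    -0.40]
  [  -0.10    -0.05     0.75]
Cofactors of I−A, C_ij = (−1)^(i+j)·(minor ij) (rows/columns in the sector order above):
  C_11 = (0.60)(0.75) − (-0.40)(-0.05) = 0.4300
  C_12 = −[(-0.35)(0.75) − (-0.40)(-0.10)] = 0.3025
  C_13 = (-0.35)(-0.05) − (0.60)(-0.10) = 0.0775
  C_21 = −[(-0.15)(0.75) − (-0.25)(-0.05)] = 0.1250
  C_22 = (0.95)(0.75) − (-0.25)(-0.10) = 0.6875
  C_23 = −[(0.95)(-0.05) − (-0.15)(-0.10)] = 0.0625
  C_31 = (-0.15)(-0.40) − (-0.25)(0.60) = 0.2100
  C_32 = −[(0.95)(-0.40) − (-0.25)(-0.35)] = 0.4675
  C_33 = (0.95)(0.60) − (-0.15)(-0.35) = 0.5175
det(I−A) = Σ_j (I−A)_1j·C_1j = (0.95)(0.4300) + (-0.15)(0.3025) + (-0.25)(0.0775) = 0.34375
adj(I−A) = Cᵀ =
  [ 0.4300   0.1250   0.2100]
  [ 0.3025   0.6875   0.4675]
  [ 0.0775   0.0625   0.5175]
(I − A)⁻¹ = adj(I−A) / det(I−A) ≈
  [   1.2509     0.3636     0.6109]
  [   0.8800     2.0000     1.3600]
  [   0.2255     0.1818     1.5055]
Δx = (I − A)⁻¹ Δd with Δd having +80 in the Petroleum component and 0 elsewhere.
So Δx_P = L_PP · (+80), where L_PP = adj(I−A)_PP / det(I−A) = 0.5175 / 0.34375.
Δx_P = 0.5175 × (+80) / 0.34375 = 41.40 / 0.34375 ≈ 120.44.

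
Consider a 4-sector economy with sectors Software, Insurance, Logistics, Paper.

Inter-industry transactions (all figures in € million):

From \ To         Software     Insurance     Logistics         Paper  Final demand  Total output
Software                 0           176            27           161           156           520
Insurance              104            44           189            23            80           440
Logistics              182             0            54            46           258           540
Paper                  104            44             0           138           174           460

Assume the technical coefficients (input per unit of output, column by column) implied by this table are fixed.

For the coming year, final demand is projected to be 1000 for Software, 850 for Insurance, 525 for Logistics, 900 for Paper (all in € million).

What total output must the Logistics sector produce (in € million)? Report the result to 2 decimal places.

x_L = 2024.73

Technical coefficients a_ij = z_ij / X_j:
  a_SS = 0/520 = 0.00, a_IS = 104/520 = 0.20, a_LS = 182/520 = 0.35, a_PS = 104/520 = 0.20
  a_SI = 176/440 = 0.40, a_II = 44/440 = 0.10, a_LI = 0/440 = 0.00, a_PI = 44/440 = 0.10
  a_SL = 27/540 = 0.05, a_IL = 189/540 = 0.35, a_LL = 54/540 = 0.10, a_PL = 0/540 = 0.00
  a_SP = 161/460 = 0.35, a_IP = 23/460 = 0.05, a_LP = 46/460 = 0.10, a_PP = 138/460 = 0.30
I − A =
  [   1.00    -0.40    -0.05    -0.35]
  [  -0.20     0.90    -0.35    -0.05]
  [  -0.35     0.00     0.90    -0.10]
  [  -0.20    -0.10     0.00     0.70]
Compute the cofactors C_ij = (−1)^(i+j)·(3×3 minor ij) of I−A; the adjugate is their transpose:
adj(I−A) = Cᵀ =
  [ 0.55900   0.28400   0.14150   0.32000]
  [ 0.22775   0.55375   0.22800   0.18600]
  [ 0.23875   0.12825   0.49500   0.19925]
  [ 0.19225   0.16025   0.07300   0.67325]
det(I−A) = Σ_j (I−A)_1j·C_1j = (1.00)(0.55900) + (-0.40)(0.22775) + (-0.05)(0.23875) + (-0.35)(0.19225) = 0.388675
(I − A)⁻¹ = adj(I−A) / det(I−A) ≈
  [   1.4382     0.7307     0.3641     0.8233]
  [   0.5860     1.4247     0.5866     0.4785]
  [   0.6143     0.3300     1.2736     0.5126]
  [   0.4946     0.4123     0.1878     1.7322]
x = (I − A)⁻¹ d = adj(I−A)·d / det(I−A), with det(I−A) = 0.388675:
  x_S = (0.55900·1000 + 0.28400·850 + 0.14150·525 + 0.32000·900) / 0.388675 = 1162.6875 / 0.388675 ≈ 2991.41
  x_I = (0.22775·1000 + 0.55375·850 + 0.22800·525 + 0.18600·900) / 0.388675 = 985.5375 / 0.388675 ≈ 2535.63
  x_L = (0.23875·1000 + 0.12825·850 + 0.49500·525 + 0.19925·900) / 0.388675 = 786.9625 / 0.388675 ≈ 2024.73
  x_P = (0.19225·1000 + 0.16025·850 + 0.07300·525 + 0.67325·900) / 0.388675 = 972.7125 / 0.388675 ≈ 2502.64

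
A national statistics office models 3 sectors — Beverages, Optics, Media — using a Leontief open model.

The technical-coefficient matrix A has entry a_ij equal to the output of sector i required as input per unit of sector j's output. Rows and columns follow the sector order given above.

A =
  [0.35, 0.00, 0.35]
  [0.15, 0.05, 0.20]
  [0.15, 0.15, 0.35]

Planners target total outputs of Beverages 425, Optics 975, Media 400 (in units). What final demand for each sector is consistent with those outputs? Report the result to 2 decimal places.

I − A =
  [   0.65     0.00    -0.35]
  [  -0.15     0.95    -0.20]
  [  -0.15    -0.15     0.65]
d = (I − A) x:
  d_1 = (+0.65)·425 + (+0.00)·975 + (-0.35)·400 = 136.25
  d_2 = (-0.15)·425 + (+0.95)·975 + (-0.20)·400 = 782.50
  d_3 = (-0.15)·425 + (-0.15)·975 + (+0.65)·400 = 50.00

d_1 = 136.25, d_2 = 782.50, d_3 = 50.00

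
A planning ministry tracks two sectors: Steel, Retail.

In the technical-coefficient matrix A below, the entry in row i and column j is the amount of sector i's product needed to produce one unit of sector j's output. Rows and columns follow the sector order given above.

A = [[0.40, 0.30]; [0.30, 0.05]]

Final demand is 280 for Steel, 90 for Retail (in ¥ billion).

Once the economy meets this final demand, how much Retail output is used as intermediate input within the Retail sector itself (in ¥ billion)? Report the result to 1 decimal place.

I − A =
  [   0.60    -0.30]
  [  -0.30     0.95]
det(I−A) = (0.60)(0.95) − (-0.30)(-0.30) = 0.4800
adj(I−A) = [[0.95, 0.30], [0.30, 0.60]]
(I − A)⁻¹ = adj(I−A) / det(I−A) ≈
  [   1.9792     0.6250]
  [   0.6250     1.2500]
First solve x = (I − A)⁻¹ d = adj(I−A)·d / det(I−A); in particular x_R = (0.30·280 + 0.60·90) / 0.4800 = 138.00 / 0.4800 = 287.500.
Intermediate flow from R to R: z_RR = a_RR · x_R = 0.05 × 138.00 / 0.4800 = 6.90 / 0.4800 ≈ 14.4.

z_RR = 14.4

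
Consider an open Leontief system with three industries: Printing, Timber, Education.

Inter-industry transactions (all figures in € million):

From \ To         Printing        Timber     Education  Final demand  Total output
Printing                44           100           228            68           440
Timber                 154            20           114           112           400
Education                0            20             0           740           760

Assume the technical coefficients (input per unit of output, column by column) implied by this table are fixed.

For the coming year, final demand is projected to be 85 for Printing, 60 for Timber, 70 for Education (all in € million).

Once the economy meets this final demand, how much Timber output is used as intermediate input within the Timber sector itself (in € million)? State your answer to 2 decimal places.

z_TT = 6.65

Technical coefficients a_ij = z_ij / X_j:
  a_PP = 44/440 = 0.10, a_TP = 154/440 = 0.35, a_EP = 0/440 = 0.00
  a_PT = 100/400 = 0.25, a_TT = 20/400 = 0.05, a_ET = 20/400 = 0.05
  a_PE = 228/760 = 0.30, a_TE = 114/760 = 0.15, a_EE = 0/760 = 0.00
I − A =
  [   0.90    -0.25    -0.30]
  [  -0.35     0.95    -0.15]
  [   0.00    -0.05     1.00]
Cofactors of I−A, C_ij = (−1)^(i+j)·(minor ij) (rows/columns in the sector order above):
  C_11 = (0.95)(1.00) − (-0.15)(-0.05) = 0.9425
  C_12 = −[(-0.35)(1.00) − (-0.15)(0.00)] = 0.3500
  C_13 = (-0.35)(-0.05) − (0.95)(0.00) = 0.0175
  C_21 = −[(-0.25)(1.00) − (-0.30)(-0.05)] = 0.2650
  C_22 = (0.90)(1.00) − (-0.30)(0.00) = 0.9000
  C_23 = −[(0.90)(-0.05) − (-0.25)(0.00)] = 0.0450
  C_31 = (-0.25)(-0.15) − (-0.30)(0.95) = 0.3225
  C_32 = −[(0.90)(-0.15) − (-0.30)(-0.35)] = 0.2400
  C_33 = (0.90)(0.95) − (-0.25)(-0.35) = 0.7675
det(I−A) = Σ_j (I−A)_1j·C_1j = (0.90)(0.9425) + (-0.25)(0.3500) + (-0.30)(0.0175) = 0.7555
adj(I−A) = Cᵀ =
  [ 0.9425   0.2650   0.3225]
  [ 0.3500   0.9000   0.2400]
  [ 0.0175   0.0450   0.7675]
(I − A)⁻¹ = adj(I−A) / det(I−A) ≈
  [   1.2475     0.3508     0.4269]
  [   0.4633     1.1913     0.3177]
  [   0.0232     0.0596     1.0159]
First solve x = (I − A)⁻¹ d = adj(I−A)·d / det(I−A); in particular x_T = (0.3500·85 + 0.9000·60 + 0.2400·70) / 0.7555 = 100.55 / 0.7555 ≈ 133.0907.
Intermediate flow from T to T: z_TT = a_TT · x_T = 0.05 × 100.55 / 0.7555 = 5.0275 / 0.7555 ≈ 6.65.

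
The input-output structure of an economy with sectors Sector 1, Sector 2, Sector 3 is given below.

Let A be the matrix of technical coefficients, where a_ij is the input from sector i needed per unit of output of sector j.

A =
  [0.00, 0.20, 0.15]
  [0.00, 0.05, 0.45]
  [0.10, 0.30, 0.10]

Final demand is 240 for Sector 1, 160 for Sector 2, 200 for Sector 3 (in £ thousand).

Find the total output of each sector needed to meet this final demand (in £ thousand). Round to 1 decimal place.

I − A =
  [   1.00    -0.20    -0.15]
  [   0.00     0.95    -0.45]
  [  -0.10    -0.30     0.90]
Cofactors of I−A, C_ij = (−1)^(i+j)·(minor ij) (rows/columns in the sector order above):
  C_11 = (0.95)(0.90) − (-0.45)(-0.30) = 0.7200
  C_12 = −[(0.00)(0.90) − (-0.45)(-0.10)] = 0.0450
  C_13 = (0.00)(-0.30) − (0.95)(-0.10) = 0.0950
  C_21 = −[(-0.20)(0.90) − (-0.15)(-0.30)] = 0.2250
  C_22 = (1.00)(0.90) − (-0.15)(-0.10) = 0.8850
  C_23 = −[(1.00)(-0.30) − (-0.20)(-0.10)] = 0.3200
  C_31 = (-0.20)(-0.45) − (-0.15)(0.95) = 0.2325
  C_32 = −[(1.00)(-0.45) − (-0.15)(0.00)] = 0.4500
  C_33 = (1.00)(0.95) − (-0.20)(0.00) = 0.9500
det(I−A) = Σ_j (I−A)_1j·C_1j = (1.00)(0.7200) + (-0.20)(0.0450) + (-0.15)(0.0950) = 0.69675
adj(I−A) = Cᵀ =
  [ 0.7200   0.2250   0.2325]
  [ 0.0450   0.8850   0.4500]
  [ 0.0950   0.3200   0.9500]
(I − A)⁻¹ = adj(I−A) / det(I−A) ≈
  [   1.0334     0.3229     0.3337]
  [   0.0646     1.2702     0.6459]
  [   0.1363     0.4593     1.3635]
x = (I − A)⁻¹ d = adj(I−A)·d / det(I−A), with det(I−A) = 0.69675:
  x_1 = (0.7200·240 + 0.2250·160 + 0.2325·200) / 0.69675 = 255.30 / 0.69675 ≈ 366.4
  x_2 = (0.0450·240 + 0.8850·160 + 0.4500·200) / 0.69675 = 242.40 / 0.69675 ≈ 347.9
  x_3 = (0.0950·240 + 0.3200·160 + 0.9500·200) / 0.69675 = 264.00 / 0.69675 ≈ 378.9

x_1 = 366.4, x_2 = 347.9, x_3 = 378.9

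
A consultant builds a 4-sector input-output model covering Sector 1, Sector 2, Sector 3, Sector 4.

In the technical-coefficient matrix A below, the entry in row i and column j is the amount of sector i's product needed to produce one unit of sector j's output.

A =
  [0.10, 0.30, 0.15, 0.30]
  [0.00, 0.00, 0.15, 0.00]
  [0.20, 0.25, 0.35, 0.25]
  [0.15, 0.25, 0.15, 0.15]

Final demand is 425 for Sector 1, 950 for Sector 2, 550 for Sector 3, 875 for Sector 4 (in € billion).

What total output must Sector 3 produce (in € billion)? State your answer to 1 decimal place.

I − A =
  [   0.90    -0.30    -0.15    -0.30]
  [   0.00     1.00    -0.15     0.00]
  [  -0.20    -0.25     0.65    -0.25]
  [  -0.15    -0.25    -0.15     0.85]
Compute the cofactors C_ij = (−1)^(i+j)·(3×3 minor ij) of I−A; the adjugate is their transpose:
adj(I−A) = Cᵀ =
  [ 0.473750   0.255750   0.222000   0.232500]
  [ 0.031125   0.394125   0.108000   0.042750]
  [ 0.207500   0.313500   0.720000   0.285000]
  [ 0.129375   0.216375   0.198000   0.512250]
det(I−A) = Σ_j (I−A)_1j·C_1j = (0.90)(0.473750) + (-0.30)(0.031125) + (-0.15)(0.207500) + (-0.30)(0.129375) = 0.3471
(I − A)⁻¹ = adj(I−A) / det(I−A) ≈
  [   1.3649     0.7368     0.6396     0.6698]
  [   0.0897     1.1355     0.3111     0.1232]
  [   0.5978     0.9032     2.0743     0.8211]
  [   0.3727     0.6234     0.5704     1.4758]
x = (I − A)⁻¹ d = adj(I−A)·d / det(I−A), with det(I−A) = 0.3471:
  x_1 = (0.473750·425 + 0.255750·950 + 0.222000·550 + 0.232500·875) / 0.3471 = 769.84375 / 0.3471 ≈ 2217.9
  x_2 = (0.031125·425 + 0.394125·950 + 0.108000·550 + 0.042750·875) / 0.3471 = 484.453125 / 0.3471 ≈ 1395.7
  x_3 = (0.207500·425 + 0.313500·950 + 0.720000·550 + 0.285000·875) / 0.3471 = 1031.3875 / 0.3471 ≈ 2971.4
  x_4 = (0.129375·425 + 0.216375·950 + 0.198000·550 + 0.512250·875) / 0.3471 = 817.659375 / 0.3471 ≈ 2355.7

x_3 = 2971.4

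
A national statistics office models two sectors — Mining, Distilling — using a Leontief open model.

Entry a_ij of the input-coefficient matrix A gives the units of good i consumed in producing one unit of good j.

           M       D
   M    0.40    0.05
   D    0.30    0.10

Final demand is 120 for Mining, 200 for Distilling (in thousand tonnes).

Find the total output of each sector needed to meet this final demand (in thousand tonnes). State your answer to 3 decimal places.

I − A =
  [   0.60    -0.05]
  [  -0.30     0.90]
det(I−A) = (0.60)(0.90) − (-0.05)(-0.30) = 0.5250
adj(I−A) = [[0.90, 0.05], [0.30, 0.60]]
(I − A)⁻¹ = adj(I−A) / det(I−A) ≈
  [   1.7143     0.0952]
  [   0.5714     1.1429]
x = (I − A)⁻¹ d = adj(I−A)·d / det(I−A), with det(I−A) = 0.5250:
  x_M = (0.90·120 + 0.05·200) / 0.5250 = 118.00 / 0.5250 ≈ 224.762
  x_D = (0.30·120 + 0.60·200) / 0.5250 = 156.00 / 0.5250 ≈ 297.143

x_M = 224.762, x_D = 297.143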